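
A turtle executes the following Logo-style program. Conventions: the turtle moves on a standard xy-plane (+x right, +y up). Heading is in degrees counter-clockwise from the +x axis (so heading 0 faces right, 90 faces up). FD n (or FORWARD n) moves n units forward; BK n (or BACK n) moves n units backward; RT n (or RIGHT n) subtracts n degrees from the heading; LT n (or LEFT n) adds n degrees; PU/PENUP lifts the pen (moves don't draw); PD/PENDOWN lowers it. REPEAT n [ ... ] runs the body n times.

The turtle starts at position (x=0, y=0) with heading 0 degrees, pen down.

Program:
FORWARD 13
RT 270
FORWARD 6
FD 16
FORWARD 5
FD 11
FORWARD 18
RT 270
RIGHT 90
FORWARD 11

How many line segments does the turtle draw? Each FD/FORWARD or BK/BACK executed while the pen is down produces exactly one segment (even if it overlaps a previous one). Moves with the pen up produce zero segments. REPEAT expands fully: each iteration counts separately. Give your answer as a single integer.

Executing turtle program step by step:
Start: pos=(0,0), heading=0, pen down
FD 13: (0,0) -> (13,0) [heading=0, draw]
RT 270: heading 0 -> 90
FD 6: (13,0) -> (13,6) [heading=90, draw]
FD 16: (13,6) -> (13,22) [heading=90, draw]
FD 5: (13,22) -> (13,27) [heading=90, draw]
FD 11: (13,27) -> (13,38) [heading=90, draw]
FD 18: (13,38) -> (13,56) [heading=90, draw]
RT 270: heading 90 -> 180
RT 90: heading 180 -> 90
FD 11: (13,56) -> (13,67) [heading=90, draw]
Final: pos=(13,67), heading=90, 7 segment(s) drawn
Segments drawn: 7

Answer: 7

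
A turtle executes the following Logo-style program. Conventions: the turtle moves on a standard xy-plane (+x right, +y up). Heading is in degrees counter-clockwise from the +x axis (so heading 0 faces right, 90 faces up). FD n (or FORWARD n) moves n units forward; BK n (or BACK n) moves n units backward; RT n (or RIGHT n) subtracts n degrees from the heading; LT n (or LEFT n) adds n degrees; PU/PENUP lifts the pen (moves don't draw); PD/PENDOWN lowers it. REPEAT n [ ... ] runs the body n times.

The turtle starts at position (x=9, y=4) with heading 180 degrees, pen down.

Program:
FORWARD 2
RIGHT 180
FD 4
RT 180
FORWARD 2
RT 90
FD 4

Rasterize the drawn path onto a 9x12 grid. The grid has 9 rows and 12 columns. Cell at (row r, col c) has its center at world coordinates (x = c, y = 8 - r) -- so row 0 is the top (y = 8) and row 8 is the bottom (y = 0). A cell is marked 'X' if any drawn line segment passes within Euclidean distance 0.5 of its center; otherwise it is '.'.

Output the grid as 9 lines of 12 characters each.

Segment 0: (9,4) -> (7,4)
Segment 1: (7,4) -> (11,4)
Segment 2: (11,4) -> (9,4)
Segment 3: (9,4) -> (9,8)

Answer: .........X..
.........X..
.........X..
.........X..
.......XXXXX
............
............
............
............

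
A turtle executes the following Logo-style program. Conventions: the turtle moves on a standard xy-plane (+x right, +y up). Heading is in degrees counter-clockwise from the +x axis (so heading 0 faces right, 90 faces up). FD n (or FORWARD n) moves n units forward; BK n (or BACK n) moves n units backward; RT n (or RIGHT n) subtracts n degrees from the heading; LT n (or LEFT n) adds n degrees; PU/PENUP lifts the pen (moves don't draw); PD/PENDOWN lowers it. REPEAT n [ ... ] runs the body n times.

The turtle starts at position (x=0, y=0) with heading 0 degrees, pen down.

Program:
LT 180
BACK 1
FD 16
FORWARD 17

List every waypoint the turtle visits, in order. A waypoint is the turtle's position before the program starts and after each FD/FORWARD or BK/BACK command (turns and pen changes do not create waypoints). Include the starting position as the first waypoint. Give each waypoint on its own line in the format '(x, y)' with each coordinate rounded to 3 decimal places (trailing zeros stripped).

Answer: (0, 0)
(1, 0)
(-15, 0)
(-32, 0)

Derivation:
Executing turtle program step by step:
Start: pos=(0,0), heading=0, pen down
LT 180: heading 0 -> 180
BK 1: (0,0) -> (1,0) [heading=180, draw]
FD 16: (1,0) -> (-15,0) [heading=180, draw]
FD 17: (-15,0) -> (-32,0) [heading=180, draw]
Final: pos=(-32,0), heading=180, 3 segment(s) drawn
Waypoints (4 total):
(0, 0)
(1, 0)
(-15, 0)
(-32, 0)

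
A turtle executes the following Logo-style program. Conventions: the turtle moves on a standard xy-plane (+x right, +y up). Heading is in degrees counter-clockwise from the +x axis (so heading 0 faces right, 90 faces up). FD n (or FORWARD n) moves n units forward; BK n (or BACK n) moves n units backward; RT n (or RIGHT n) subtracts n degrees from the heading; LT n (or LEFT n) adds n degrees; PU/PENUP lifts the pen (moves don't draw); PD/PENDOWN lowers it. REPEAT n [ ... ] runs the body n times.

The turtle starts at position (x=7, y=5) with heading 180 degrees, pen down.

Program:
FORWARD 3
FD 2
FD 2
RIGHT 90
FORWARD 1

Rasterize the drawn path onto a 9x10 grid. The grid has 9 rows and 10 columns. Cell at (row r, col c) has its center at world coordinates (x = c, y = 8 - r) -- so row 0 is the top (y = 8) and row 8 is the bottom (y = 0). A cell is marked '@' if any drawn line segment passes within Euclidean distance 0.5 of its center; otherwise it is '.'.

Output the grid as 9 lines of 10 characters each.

Segment 0: (7,5) -> (4,5)
Segment 1: (4,5) -> (2,5)
Segment 2: (2,5) -> (0,5)
Segment 3: (0,5) -> (0,6)

Answer: ..........
..........
@.........
@@@@@@@@..
..........
..........
..........
..........
..........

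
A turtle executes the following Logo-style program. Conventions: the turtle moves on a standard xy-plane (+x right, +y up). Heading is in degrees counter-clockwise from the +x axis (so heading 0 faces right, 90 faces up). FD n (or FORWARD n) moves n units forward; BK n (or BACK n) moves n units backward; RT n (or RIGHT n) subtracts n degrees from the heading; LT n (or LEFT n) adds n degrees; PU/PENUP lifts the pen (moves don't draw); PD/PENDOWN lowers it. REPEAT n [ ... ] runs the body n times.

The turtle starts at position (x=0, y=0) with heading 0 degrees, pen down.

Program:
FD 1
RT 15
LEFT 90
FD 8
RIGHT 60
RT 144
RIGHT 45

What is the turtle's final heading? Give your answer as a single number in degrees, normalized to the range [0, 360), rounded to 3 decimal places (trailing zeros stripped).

Answer: 186

Derivation:
Executing turtle program step by step:
Start: pos=(0,0), heading=0, pen down
FD 1: (0,0) -> (1,0) [heading=0, draw]
RT 15: heading 0 -> 345
LT 90: heading 345 -> 75
FD 8: (1,0) -> (3.071,7.727) [heading=75, draw]
RT 60: heading 75 -> 15
RT 144: heading 15 -> 231
RT 45: heading 231 -> 186
Final: pos=(3.071,7.727), heading=186, 2 segment(s) drawn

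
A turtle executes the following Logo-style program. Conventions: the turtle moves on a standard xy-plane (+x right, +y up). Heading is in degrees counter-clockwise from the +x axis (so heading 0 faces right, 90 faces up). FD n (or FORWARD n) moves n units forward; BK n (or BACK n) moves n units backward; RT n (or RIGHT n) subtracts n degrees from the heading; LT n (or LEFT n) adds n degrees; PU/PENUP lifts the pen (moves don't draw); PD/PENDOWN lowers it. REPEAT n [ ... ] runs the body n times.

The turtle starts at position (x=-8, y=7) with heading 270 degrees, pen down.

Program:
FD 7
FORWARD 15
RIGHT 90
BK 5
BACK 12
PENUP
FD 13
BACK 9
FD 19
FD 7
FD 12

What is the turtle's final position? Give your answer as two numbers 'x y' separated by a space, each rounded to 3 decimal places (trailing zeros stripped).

Executing turtle program step by step:
Start: pos=(-8,7), heading=270, pen down
FD 7: (-8,7) -> (-8,0) [heading=270, draw]
FD 15: (-8,0) -> (-8,-15) [heading=270, draw]
RT 90: heading 270 -> 180
BK 5: (-8,-15) -> (-3,-15) [heading=180, draw]
BK 12: (-3,-15) -> (9,-15) [heading=180, draw]
PU: pen up
FD 13: (9,-15) -> (-4,-15) [heading=180, move]
BK 9: (-4,-15) -> (5,-15) [heading=180, move]
FD 19: (5,-15) -> (-14,-15) [heading=180, move]
FD 7: (-14,-15) -> (-21,-15) [heading=180, move]
FD 12: (-21,-15) -> (-33,-15) [heading=180, move]
Final: pos=(-33,-15), heading=180, 4 segment(s) drawn

Answer: -33 -15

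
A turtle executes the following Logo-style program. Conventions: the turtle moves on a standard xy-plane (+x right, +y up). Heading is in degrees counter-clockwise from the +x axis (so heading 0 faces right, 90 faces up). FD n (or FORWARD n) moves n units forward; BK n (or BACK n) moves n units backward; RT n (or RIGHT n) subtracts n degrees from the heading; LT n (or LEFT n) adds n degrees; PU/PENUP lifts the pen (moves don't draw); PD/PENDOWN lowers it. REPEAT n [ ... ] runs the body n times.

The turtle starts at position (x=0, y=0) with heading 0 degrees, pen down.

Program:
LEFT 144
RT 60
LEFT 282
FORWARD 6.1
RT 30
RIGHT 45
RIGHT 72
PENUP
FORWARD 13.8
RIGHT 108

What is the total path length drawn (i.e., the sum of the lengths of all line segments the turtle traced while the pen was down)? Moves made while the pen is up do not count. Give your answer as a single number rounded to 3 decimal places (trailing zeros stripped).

Executing turtle program step by step:
Start: pos=(0,0), heading=0, pen down
LT 144: heading 0 -> 144
RT 60: heading 144 -> 84
LT 282: heading 84 -> 6
FD 6.1: (0,0) -> (6.067,0.638) [heading=6, draw]
RT 30: heading 6 -> 336
RT 45: heading 336 -> 291
RT 72: heading 291 -> 219
PU: pen up
FD 13.8: (6.067,0.638) -> (-4.658,-8.047) [heading=219, move]
RT 108: heading 219 -> 111
Final: pos=(-4.658,-8.047), heading=111, 1 segment(s) drawn

Segment lengths:
  seg 1: (0,0) -> (6.067,0.638), length = 6.1
Total = 6.1

Answer: 6.1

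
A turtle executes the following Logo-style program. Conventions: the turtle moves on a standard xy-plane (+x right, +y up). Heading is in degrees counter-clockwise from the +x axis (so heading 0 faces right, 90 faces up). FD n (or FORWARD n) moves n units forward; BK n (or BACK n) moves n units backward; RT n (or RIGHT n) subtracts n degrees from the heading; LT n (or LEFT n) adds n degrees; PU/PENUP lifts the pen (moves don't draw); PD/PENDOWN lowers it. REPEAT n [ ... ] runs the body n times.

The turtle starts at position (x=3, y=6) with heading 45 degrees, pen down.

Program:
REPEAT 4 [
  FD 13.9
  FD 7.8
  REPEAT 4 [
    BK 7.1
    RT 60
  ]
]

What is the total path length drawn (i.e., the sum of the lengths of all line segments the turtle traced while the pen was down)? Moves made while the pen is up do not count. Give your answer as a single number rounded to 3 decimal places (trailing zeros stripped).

Answer: 200.4

Derivation:
Executing turtle program step by step:
Start: pos=(3,6), heading=45, pen down
REPEAT 4 [
  -- iteration 1/4 --
  FD 13.9: (3,6) -> (12.829,15.829) [heading=45, draw]
  FD 7.8: (12.829,15.829) -> (18.344,21.344) [heading=45, draw]
  REPEAT 4 [
    -- iteration 1/4 --
    BK 7.1: (18.344,21.344) -> (13.324,16.324) [heading=45, draw]
    RT 60: heading 45 -> 345
    -- iteration 2/4 --
    BK 7.1: (13.324,16.324) -> (6.466,18.161) [heading=345, draw]
    RT 60: heading 345 -> 285
    -- iteration 3/4 --
    BK 7.1: (6.466,18.161) -> (4.628,25.019) [heading=285, draw]
    RT 60: heading 285 -> 225
    -- iteration 4/4 --
    BK 7.1: (4.628,25.019) -> (9.649,30.04) [heading=225, draw]
    RT 60: heading 225 -> 165
  ]
  -- iteration 2/4 --
  FD 13.9: (9.649,30.04) -> (-3.778,33.637) [heading=165, draw]
  FD 7.8: (-3.778,33.637) -> (-11.312,35.656) [heading=165, draw]
  REPEAT 4 [
    -- iteration 1/4 --
    BK 7.1: (-11.312,35.656) -> (-4.454,33.819) [heading=165, draw]
    RT 60: heading 165 -> 105
    -- iteration 2/4 --
    BK 7.1: (-4.454,33.819) -> (-2.616,26.961) [heading=105, draw]
    RT 60: heading 105 -> 45
    -- iteration 3/4 --
    BK 7.1: (-2.616,26.961) -> (-7.637,21.94) [heading=45, draw]
    RT 60: heading 45 -> 345
    -- iteration 4/4 --
    BK 7.1: (-7.637,21.94) -> (-14.495,23.778) [heading=345, draw]
    RT 60: heading 345 -> 285
  ]
  -- iteration 3/4 --
  FD 13.9: (-14.495,23.778) -> (-10.897,10.351) [heading=285, draw]
  FD 7.8: (-10.897,10.351) -> (-8.879,2.817) [heading=285, draw]
  REPEAT 4 [
    -- iteration 1/4 --
    BK 7.1: (-8.879,2.817) -> (-10.716,9.675) [heading=285, draw]
    RT 60: heading 285 -> 225
    -- iteration 2/4 --
    BK 7.1: (-10.716,9.675) -> (-5.696,14.696) [heading=225, draw]
    RT 60: heading 225 -> 165
    -- iteration 3/4 --
    BK 7.1: (-5.696,14.696) -> (1.162,12.858) [heading=165, draw]
    RT 60: heading 165 -> 105
    -- iteration 4/4 --
    BK 7.1: (1.162,12.858) -> (3,6) [heading=105, draw]
    RT 60: heading 105 -> 45
  ]
  -- iteration 4/4 --
  FD 13.9: (3,6) -> (12.829,15.829) [heading=45, draw]
  FD 7.8: (12.829,15.829) -> (18.344,21.344) [heading=45, draw]
  REPEAT 4 [
    -- iteration 1/4 --
    BK 7.1: (18.344,21.344) -> (13.324,16.324) [heading=45, draw]
    RT 60: heading 45 -> 345
    -- iteration 2/4 --
    BK 7.1: (13.324,16.324) -> (6.466,18.161) [heading=345, draw]
    RT 60: heading 345 -> 285
    -- iteration 3/4 --
    BK 7.1: (6.466,18.161) -> (4.628,25.019) [heading=285, draw]
    RT 60: heading 285 -> 225
    -- iteration 4/4 --
    BK 7.1: (4.628,25.019) -> (9.649,30.04) [heading=225, draw]
    RT 60: heading 225 -> 165
  ]
]
Final: pos=(9.649,30.04), heading=165, 24 segment(s) drawn

Segment lengths:
  seg 1: (3,6) -> (12.829,15.829), length = 13.9
  seg 2: (12.829,15.829) -> (18.344,21.344), length = 7.8
  seg 3: (18.344,21.344) -> (13.324,16.324), length = 7.1
  seg 4: (13.324,16.324) -> (6.466,18.161), length = 7.1
  seg 5: (6.466,18.161) -> (4.628,25.019), length = 7.1
  seg 6: (4.628,25.019) -> (9.649,30.04), length = 7.1
  seg 7: (9.649,30.04) -> (-3.778,33.637), length = 13.9
  seg 8: (-3.778,33.637) -> (-11.312,35.656), length = 7.8
  seg 9: (-11.312,35.656) -> (-4.454,33.819), length = 7.1
  seg 10: (-4.454,33.819) -> (-2.616,26.961), length = 7.1
  seg 11: (-2.616,26.961) -> (-7.637,21.94), length = 7.1
  seg 12: (-7.637,21.94) -> (-14.495,23.778), length = 7.1
  seg 13: (-14.495,23.778) -> (-10.897,10.351), length = 13.9
  seg 14: (-10.897,10.351) -> (-8.879,2.817), length = 7.8
  seg 15: (-8.879,2.817) -> (-10.716,9.675), length = 7.1
  seg 16: (-10.716,9.675) -> (-5.696,14.696), length = 7.1
  seg 17: (-5.696,14.696) -> (1.162,12.858), length = 7.1
  seg 18: (1.162,12.858) -> (3,6), length = 7.1
  seg 19: (3,6) -> (12.829,15.829), length = 13.9
  seg 20: (12.829,15.829) -> (18.344,21.344), length = 7.8
  seg 21: (18.344,21.344) -> (13.324,16.324), length = 7.1
  seg 22: (13.324,16.324) -> (6.466,18.161), length = 7.1
  seg 23: (6.466,18.161) -> (4.628,25.019), length = 7.1
  seg 24: (4.628,25.019) -> (9.649,30.04), length = 7.1
Total = 200.4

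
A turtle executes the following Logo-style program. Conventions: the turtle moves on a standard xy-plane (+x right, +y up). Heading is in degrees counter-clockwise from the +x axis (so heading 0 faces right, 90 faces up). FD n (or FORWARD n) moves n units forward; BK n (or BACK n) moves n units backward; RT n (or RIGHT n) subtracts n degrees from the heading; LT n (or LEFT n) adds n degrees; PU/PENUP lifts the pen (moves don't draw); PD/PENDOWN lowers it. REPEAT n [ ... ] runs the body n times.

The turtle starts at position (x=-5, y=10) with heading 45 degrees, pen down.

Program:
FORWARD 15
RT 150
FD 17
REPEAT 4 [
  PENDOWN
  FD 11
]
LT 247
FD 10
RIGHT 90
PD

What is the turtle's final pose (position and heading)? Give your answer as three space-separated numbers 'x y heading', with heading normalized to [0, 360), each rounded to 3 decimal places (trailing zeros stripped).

Executing turtle program step by step:
Start: pos=(-5,10), heading=45, pen down
FD 15: (-5,10) -> (5.607,20.607) [heading=45, draw]
RT 150: heading 45 -> 255
FD 17: (5.607,20.607) -> (1.207,4.186) [heading=255, draw]
REPEAT 4 [
  -- iteration 1/4 --
  PD: pen down
  FD 11: (1.207,4.186) -> (-1.64,-6.439) [heading=255, draw]
  -- iteration 2/4 --
  PD: pen down
  FD 11: (-1.64,-6.439) -> (-4.487,-17.065) [heading=255, draw]
  -- iteration 3/4 --
  PD: pen down
  FD 11: (-4.487,-17.065) -> (-7.334,-27.69) [heading=255, draw]
  -- iteration 4/4 --
  PD: pen down
  FD 11: (-7.334,-27.69) -> (-10.181,-38.315) [heading=255, draw]
]
LT 247: heading 255 -> 142
FD 10: (-10.181,-38.315) -> (-18.061,-32.158) [heading=142, draw]
RT 90: heading 142 -> 52
PD: pen down
Final: pos=(-18.061,-32.158), heading=52, 7 segment(s) drawn

Answer: -18.061 -32.158 52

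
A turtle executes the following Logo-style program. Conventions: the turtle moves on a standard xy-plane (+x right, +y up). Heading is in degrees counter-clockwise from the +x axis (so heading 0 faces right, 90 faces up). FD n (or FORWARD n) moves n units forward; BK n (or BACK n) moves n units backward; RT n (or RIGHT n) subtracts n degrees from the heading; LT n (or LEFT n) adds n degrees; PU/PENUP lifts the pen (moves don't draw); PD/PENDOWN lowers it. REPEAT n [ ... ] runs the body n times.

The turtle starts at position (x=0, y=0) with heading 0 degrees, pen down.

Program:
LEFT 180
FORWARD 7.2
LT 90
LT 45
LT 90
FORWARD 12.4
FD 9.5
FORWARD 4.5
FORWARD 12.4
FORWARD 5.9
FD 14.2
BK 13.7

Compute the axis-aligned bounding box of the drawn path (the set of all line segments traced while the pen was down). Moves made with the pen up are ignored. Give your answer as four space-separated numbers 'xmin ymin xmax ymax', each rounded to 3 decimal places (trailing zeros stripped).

Executing turtle program step by step:
Start: pos=(0,0), heading=0, pen down
LT 180: heading 0 -> 180
FD 7.2: (0,0) -> (-7.2,0) [heading=180, draw]
LT 90: heading 180 -> 270
LT 45: heading 270 -> 315
LT 90: heading 315 -> 45
FD 12.4: (-7.2,0) -> (1.568,8.768) [heading=45, draw]
FD 9.5: (1.568,8.768) -> (8.286,15.486) [heading=45, draw]
FD 4.5: (8.286,15.486) -> (11.468,18.668) [heading=45, draw]
FD 12.4: (11.468,18.668) -> (20.236,27.436) [heading=45, draw]
FD 5.9: (20.236,27.436) -> (24.408,31.608) [heading=45, draw]
FD 14.2: (24.408,31.608) -> (34.449,41.649) [heading=45, draw]
BK 13.7: (34.449,41.649) -> (24.761,31.961) [heading=45, draw]
Final: pos=(24.761,31.961), heading=45, 8 segment(s) drawn

Segment endpoints: x in {-7.2, 0, 1.568, 8.286, 11.468, 20.236, 24.408, 24.761, 34.449}, y in {0, 0, 8.768, 15.486, 18.668, 27.436, 31.608, 31.961, 41.649}
xmin=-7.2, ymin=0, xmax=34.449, ymax=41.649

Answer: -7.2 0 34.449 41.649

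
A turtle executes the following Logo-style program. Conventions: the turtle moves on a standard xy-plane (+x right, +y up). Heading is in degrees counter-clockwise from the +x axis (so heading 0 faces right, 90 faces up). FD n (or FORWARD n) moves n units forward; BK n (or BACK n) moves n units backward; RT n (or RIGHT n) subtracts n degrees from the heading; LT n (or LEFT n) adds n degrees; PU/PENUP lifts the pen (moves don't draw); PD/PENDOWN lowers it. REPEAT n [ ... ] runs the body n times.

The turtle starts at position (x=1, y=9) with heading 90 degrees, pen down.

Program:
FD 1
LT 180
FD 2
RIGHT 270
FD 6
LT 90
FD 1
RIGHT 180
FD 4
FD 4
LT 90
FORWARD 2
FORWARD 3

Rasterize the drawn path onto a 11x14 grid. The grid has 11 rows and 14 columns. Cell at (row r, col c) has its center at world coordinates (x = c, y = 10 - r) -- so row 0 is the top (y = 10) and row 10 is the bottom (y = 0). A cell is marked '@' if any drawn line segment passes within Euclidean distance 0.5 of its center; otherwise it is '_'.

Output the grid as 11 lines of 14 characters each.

Answer: _@____________
_@_____@______
_@@@@@@@______
_______@______
_______@______
_______@______
_______@______
_______@______
_______@______
_______@@@@@@_
______________

Derivation:
Segment 0: (1,9) -> (1,10)
Segment 1: (1,10) -> (1,8)
Segment 2: (1,8) -> (7,8)
Segment 3: (7,8) -> (7,9)
Segment 4: (7,9) -> (7,5)
Segment 5: (7,5) -> (7,1)
Segment 6: (7,1) -> (9,1)
Segment 7: (9,1) -> (12,1)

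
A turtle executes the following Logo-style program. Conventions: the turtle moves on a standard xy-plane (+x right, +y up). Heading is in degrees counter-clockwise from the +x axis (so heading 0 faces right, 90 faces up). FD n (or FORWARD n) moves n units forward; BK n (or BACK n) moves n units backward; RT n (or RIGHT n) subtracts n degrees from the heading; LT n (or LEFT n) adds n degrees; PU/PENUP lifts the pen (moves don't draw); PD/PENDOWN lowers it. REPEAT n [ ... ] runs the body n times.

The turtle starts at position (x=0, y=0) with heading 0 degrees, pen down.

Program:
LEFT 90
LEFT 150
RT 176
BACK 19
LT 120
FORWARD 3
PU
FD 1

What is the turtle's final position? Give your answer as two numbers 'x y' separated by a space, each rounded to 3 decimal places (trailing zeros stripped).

Answer: -12.319 -17.356

Derivation:
Executing turtle program step by step:
Start: pos=(0,0), heading=0, pen down
LT 90: heading 0 -> 90
LT 150: heading 90 -> 240
RT 176: heading 240 -> 64
BK 19: (0,0) -> (-8.329,-17.077) [heading=64, draw]
LT 120: heading 64 -> 184
FD 3: (-8.329,-17.077) -> (-11.322,-17.286) [heading=184, draw]
PU: pen up
FD 1: (-11.322,-17.286) -> (-12.319,-17.356) [heading=184, move]
Final: pos=(-12.319,-17.356), heading=184, 2 segment(s) drawn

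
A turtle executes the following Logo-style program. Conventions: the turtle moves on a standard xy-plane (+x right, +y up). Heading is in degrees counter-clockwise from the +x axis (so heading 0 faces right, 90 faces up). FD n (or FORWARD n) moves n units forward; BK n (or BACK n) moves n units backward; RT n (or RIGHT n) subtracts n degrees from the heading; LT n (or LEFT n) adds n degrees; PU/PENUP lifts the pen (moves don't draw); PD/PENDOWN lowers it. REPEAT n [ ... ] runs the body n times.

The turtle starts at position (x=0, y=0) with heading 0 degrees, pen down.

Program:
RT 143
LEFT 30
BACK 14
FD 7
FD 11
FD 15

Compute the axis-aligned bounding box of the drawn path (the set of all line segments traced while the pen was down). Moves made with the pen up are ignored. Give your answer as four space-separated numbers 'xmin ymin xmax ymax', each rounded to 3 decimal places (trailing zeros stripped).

Executing turtle program step by step:
Start: pos=(0,0), heading=0, pen down
RT 143: heading 0 -> 217
LT 30: heading 217 -> 247
BK 14: (0,0) -> (5.47,12.887) [heading=247, draw]
FD 7: (5.47,12.887) -> (2.735,6.444) [heading=247, draw]
FD 11: (2.735,6.444) -> (-1.563,-3.682) [heading=247, draw]
FD 15: (-1.563,-3.682) -> (-7.424,-17.49) [heading=247, draw]
Final: pos=(-7.424,-17.49), heading=247, 4 segment(s) drawn

Segment endpoints: x in {-7.424, -1.563, 0, 2.735, 5.47}, y in {-17.49, -3.682, 0, 6.444, 12.887}
xmin=-7.424, ymin=-17.49, xmax=5.47, ymax=12.887

Answer: -7.424 -17.49 5.47 12.887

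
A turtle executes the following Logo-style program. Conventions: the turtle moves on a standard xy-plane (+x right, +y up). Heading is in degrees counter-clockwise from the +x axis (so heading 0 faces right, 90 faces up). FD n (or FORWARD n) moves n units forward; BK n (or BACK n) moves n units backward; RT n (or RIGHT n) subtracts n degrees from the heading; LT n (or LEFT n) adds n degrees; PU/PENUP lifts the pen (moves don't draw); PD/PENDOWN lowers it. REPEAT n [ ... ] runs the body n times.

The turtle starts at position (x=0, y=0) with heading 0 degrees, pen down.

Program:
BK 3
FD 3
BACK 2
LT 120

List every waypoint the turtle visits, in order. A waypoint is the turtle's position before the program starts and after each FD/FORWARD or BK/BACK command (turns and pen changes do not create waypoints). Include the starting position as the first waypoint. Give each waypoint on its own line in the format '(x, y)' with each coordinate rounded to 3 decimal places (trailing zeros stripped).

Answer: (0, 0)
(-3, 0)
(0, 0)
(-2, 0)

Derivation:
Executing turtle program step by step:
Start: pos=(0,0), heading=0, pen down
BK 3: (0,0) -> (-3,0) [heading=0, draw]
FD 3: (-3,0) -> (0,0) [heading=0, draw]
BK 2: (0,0) -> (-2,0) [heading=0, draw]
LT 120: heading 0 -> 120
Final: pos=(-2,0), heading=120, 3 segment(s) drawn
Waypoints (4 total):
(0, 0)
(-3, 0)
(0, 0)
(-2, 0)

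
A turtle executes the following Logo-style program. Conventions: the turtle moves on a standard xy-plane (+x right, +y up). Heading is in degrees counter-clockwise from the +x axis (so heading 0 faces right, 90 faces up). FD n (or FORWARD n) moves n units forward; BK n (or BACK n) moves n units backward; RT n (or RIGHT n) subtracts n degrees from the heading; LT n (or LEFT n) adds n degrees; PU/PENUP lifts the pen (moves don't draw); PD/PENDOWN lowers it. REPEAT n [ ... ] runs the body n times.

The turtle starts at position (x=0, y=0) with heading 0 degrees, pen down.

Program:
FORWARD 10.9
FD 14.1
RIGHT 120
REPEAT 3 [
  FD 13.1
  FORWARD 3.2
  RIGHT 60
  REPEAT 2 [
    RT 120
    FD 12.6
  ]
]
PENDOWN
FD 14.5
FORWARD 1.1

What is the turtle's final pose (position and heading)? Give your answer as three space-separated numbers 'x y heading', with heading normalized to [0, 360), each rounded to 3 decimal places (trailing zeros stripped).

Executing turtle program step by step:
Start: pos=(0,0), heading=0, pen down
FD 10.9: (0,0) -> (10.9,0) [heading=0, draw]
FD 14.1: (10.9,0) -> (25,0) [heading=0, draw]
RT 120: heading 0 -> 240
REPEAT 3 [
  -- iteration 1/3 --
  FD 13.1: (25,0) -> (18.45,-11.345) [heading=240, draw]
  FD 3.2: (18.45,-11.345) -> (16.85,-14.116) [heading=240, draw]
  RT 60: heading 240 -> 180
  REPEAT 2 [
    -- iteration 1/2 --
    RT 120: heading 180 -> 60
    FD 12.6: (16.85,-14.116) -> (23.15,-3.204) [heading=60, draw]
    -- iteration 2/2 --
    RT 120: heading 60 -> 300
    FD 12.6: (23.15,-3.204) -> (29.45,-14.116) [heading=300, draw]
  ]
  -- iteration 2/3 --
  FD 13.1: (29.45,-14.116) -> (36,-25.461) [heading=300, draw]
  FD 3.2: (36,-25.461) -> (37.6,-28.232) [heading=300, draw]
  RT 60: heading 300 -> 240
  REPEAT 2 [
    -- iteration 1/2 --
    RT 120: heading 240 -> 120
    FD 12.6: (37.6,-28.232) -> (31.3,-17.321) [heading=120, draw]
    -- iteration 2/2 --
    RT 120: heading 120 -> 0
    FD 12.6: (31.3,-17.321) -> (43.9,-17.321) [heading=0, draw]
  ]
  -- iteration 3/3 --
  FD 13.1: (43.9,-17.321) -> (57,-17.321) [heading=0, draw]
  FD 3.2: (57,-17.321) -> (60.2,-17.321) [heading=0, draw]
  RT 60: heading 0 -> 300
  REPEAT 2 [
    -- iteration 1/2 --
    RT 120: heading 300 -> 180
    FD 12.6: (60.2,-17.321) -> (47.6,-17.321) [heading=180, draw]
    -- iteration 2/2 --
    RT 120: heading 180 -> 60
    FD 12.6: (47.6,-17.321) -> (53.9,-6.409) [heading=60, draw]
  ]
]
PD: pen down
FD 14.5: (53.9,-6.409) -> (61.15,6.149) [heading=60, draw]
FD 1.1: (61.15,6.149) -> (61.7,7.101) [heading=60, draw]
Final: pos=(61.7,7.101), heading=60, 16 segment(s) drawn

Answer: 61.7 7.101 60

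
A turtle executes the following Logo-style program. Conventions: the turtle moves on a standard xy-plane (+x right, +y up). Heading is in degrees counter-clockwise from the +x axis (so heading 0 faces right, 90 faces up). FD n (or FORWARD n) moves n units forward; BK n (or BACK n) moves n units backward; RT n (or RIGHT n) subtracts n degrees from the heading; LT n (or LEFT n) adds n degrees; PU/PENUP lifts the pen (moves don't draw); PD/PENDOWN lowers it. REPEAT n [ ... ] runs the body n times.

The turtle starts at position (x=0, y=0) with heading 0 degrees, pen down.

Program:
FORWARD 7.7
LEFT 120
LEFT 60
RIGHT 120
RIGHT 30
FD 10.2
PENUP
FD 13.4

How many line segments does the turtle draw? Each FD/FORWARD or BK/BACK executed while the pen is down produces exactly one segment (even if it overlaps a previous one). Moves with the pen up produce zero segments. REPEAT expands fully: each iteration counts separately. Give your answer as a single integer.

Executing turtle program step by step:
Start: pos=(0,0), heading=0, pen down
FD 7.7: (0,0) -> (7.7,0) [heading=0, draw]
LT 120: heading 0 -> 120
LT 60: heading 120 -> 180
RT 120: heading 180 -> 60
RT 30: heading 60 -> 30
FD 10.2: (7.7,0) -> (16.533,5.1) [heading=30, draw]
PU: pen up
FD 13.4: (16.533,5.1) -> (28.138,11.8) [heading=30, move]
Final: pos=(28.138,11.8), heading=30, 2 segment(s) drawn
Segments drawn: 2

Answer: 2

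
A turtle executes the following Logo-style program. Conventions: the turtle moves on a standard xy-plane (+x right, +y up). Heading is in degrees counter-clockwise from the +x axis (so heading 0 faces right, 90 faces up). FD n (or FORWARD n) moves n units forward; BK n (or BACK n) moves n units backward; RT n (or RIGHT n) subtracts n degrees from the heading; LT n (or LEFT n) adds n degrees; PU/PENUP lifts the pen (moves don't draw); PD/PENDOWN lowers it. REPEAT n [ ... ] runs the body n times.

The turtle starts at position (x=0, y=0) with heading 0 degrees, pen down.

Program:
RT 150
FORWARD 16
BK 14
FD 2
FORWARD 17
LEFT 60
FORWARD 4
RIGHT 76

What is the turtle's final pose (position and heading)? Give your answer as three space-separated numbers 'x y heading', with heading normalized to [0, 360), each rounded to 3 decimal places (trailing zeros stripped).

Executing turtle program step by step:
Start: pos=(0,0), heading=0, pen down
RT 150: heading 0 -> 210
FD 16: (0,0) -> (-13.856,-8) [heading=210, draw]
BK 14: (-13.856,-8) -> (-1.732,-1) [heading=210, draw]
FD 2: (-1.732,-1) -> (-3.464,-2) [heading=210, draw]
FD 17: (-3.464,-2) -> (-18.187,-10.5) [heading=210, draw]
LT 60: heading 210 -> 270
FD 4: (-18.187,-10.5) -> (-18.187,-14.5) [heading=270, draw]
RT 76: heading 270 -> 194
Final: pos=(-18.187,-14.5), heading=194, 5 segment(s) drawn

Answer: -18.187 -14.5 194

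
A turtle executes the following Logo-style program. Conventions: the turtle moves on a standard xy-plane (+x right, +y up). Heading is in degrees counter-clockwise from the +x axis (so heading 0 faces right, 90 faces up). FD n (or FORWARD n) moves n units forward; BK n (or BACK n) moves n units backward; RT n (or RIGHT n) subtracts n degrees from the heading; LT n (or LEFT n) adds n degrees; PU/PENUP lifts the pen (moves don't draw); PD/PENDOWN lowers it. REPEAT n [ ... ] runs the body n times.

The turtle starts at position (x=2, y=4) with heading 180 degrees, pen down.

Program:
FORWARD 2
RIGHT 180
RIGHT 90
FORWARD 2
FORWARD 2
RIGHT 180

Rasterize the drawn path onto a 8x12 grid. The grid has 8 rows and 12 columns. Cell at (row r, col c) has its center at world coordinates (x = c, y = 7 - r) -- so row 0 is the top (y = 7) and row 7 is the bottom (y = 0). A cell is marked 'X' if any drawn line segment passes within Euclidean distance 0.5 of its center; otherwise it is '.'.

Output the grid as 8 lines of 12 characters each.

Answer: ............
............
............
XXX.........
X...........
X...........
X...........
X...........

Derivation:
Segment 0: (2,4) -> (0,4)
Segment 1: (0,4) -> (0,2)
Segment 2: (0,2) -> (0,0)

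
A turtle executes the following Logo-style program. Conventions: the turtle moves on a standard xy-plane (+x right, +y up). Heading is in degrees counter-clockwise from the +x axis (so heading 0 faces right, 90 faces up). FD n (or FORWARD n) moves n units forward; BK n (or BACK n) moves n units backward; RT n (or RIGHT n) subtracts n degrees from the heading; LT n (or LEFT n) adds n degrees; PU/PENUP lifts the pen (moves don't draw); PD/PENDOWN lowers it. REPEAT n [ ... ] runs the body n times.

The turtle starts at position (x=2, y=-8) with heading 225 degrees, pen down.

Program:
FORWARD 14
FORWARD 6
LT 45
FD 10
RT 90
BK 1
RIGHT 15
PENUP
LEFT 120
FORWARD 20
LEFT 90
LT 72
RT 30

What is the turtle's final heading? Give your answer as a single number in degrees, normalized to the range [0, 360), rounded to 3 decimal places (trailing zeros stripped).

Answer: 57

Derivation:
Executing turtle program step by step:
Start: pos=(2,-8), heading=225, pen down
FD 14: (2,-8) -> (-7.899,-17.899) [heading=225, draw]
FD 6: (-7.899,-17.899) -> (-12.142,-22.142) [heading=225, draw]
LT 45: heading 225 -> 270
FD 10: (-12.142,-22.142) -> (-12.142,-32.142) [heading=270, draw]
RT 90: heading 270 -> 180
BK 1: (-12.142,-32.142) -> (-11.142,-32.142) [heading=180, draw]
RT 15: heading 180 -> 165
PU: pen up
LT 120: heading 165 -> 285
FD 20: (-11.142,-32.142) -> (-5.966,-51.461) [heading=285, move]
LT 90: heading 285 -> 15
LT 72: heading 15 -> 87
RT 30: heading 87 -> 57
Final: pos=(-5.966,-51.461), heading=57, 4 segment(s) drawn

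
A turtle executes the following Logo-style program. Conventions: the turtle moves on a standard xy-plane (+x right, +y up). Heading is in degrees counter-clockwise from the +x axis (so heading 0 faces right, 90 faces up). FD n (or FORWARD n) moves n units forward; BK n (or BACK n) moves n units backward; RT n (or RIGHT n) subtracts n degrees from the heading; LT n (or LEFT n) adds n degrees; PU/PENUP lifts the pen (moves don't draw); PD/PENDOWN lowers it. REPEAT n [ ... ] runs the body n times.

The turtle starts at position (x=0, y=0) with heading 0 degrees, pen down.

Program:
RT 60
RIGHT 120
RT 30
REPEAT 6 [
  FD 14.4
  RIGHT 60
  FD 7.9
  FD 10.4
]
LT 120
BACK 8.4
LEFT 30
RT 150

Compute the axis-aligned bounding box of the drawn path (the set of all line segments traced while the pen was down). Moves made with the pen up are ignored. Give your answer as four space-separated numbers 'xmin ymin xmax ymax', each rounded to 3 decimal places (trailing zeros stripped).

Answer: -12.471 -9.15 44.167 56.25

Derivation:
Executing turtle program step by step:
Start: pos=(0,0), heading=0, pen down
RT 60: heading 0 -> 300
RT 120: heading 300 -> 180
RT 30: heading 180 -> 150
REPEAT 6 [
  -- iteration 1/6 --
  FD 14.4: (0,0) -> (-12.471,7.2) [heading=150, draw]
  RT 60: heading 150 -> 90
  FD 7.9: (-12.471,7.2) -> (-12.471,15.1) [heading=90, draw]
  FD 10.4: (-12.471,15.1) -> (-12.471,25.5) [heading=90, draw]
  -- iteration 2/6 --
  FD 14.4: (-12.471,25.5) -> (-12.471,39.9) [heading=90, draw]
  RT 60: heading 90 -> 30
  FD 7.9: (-12.471,39.9) -> (-5.629,43.85) [heading=30, draw]
  FD 10.4: (-5.629,43.85) -> (3.377,49.05) [heading=30, draw]
  -- iteration 3/6 --
  FD 14.4: (3.377,49.05) -> (15.848,56.25) [heading=30, draw]
  RT 60: heading 30 -> 330
  FD 7.9: (15.848,56.25) -> (22.69,52.3) [heading=330, draw]
  FD 10.4: (22.69,52.3) -> (31.697,47.1) [heading=330, draw]
  -- iteration 4/6 --
  FD 14.4: (31.697,47.1) -> (44.167,39.9) [heading=330, draw]
  RT 60: heading 330 -> 270
  FD 7.9: (44.167,39.9) -> (44.167,32) [heading=270, draw]
  FD 10.4: (44.167,32) -> (44.167,21.6) [heading=270, draw]
  -- iteration 5/6 --
  FD 14.4: (44.167,21.6) -> (44.167,7.2) [heading=270, draw]
  RT 60: heading 270 -> 210
  FD 7.9: (44.167,7.2) -> (37.326,3.25) [heading=210, draw]
  FD 10.4: (37.326,3.25) -> (28.319,-1.95) [heading=210, draw]
  -- iteration 6/6 --
  FD 14.4: (28.319,-1.95) -> (15.848,-9.15) [heading=210, draw]
  RT 60: heading 210 -> 150
  FD 7.9: (15.848,-9.15) -> (9.007,-5.2) [heading=150, draw]
  FD 10.4: (9.007,-5.2) -> (0,0) [heading=150, draw]
]
LT 120: heading 150 -> 270
BK 8.4: (0,0) -> (0,8.4) [heading=270, draw]
LT 30: heading 270 -> 300
RT 150: heading 300 -> 150
Final: pos=(0,8.4), heading=150, 19 segment(s) drawn

Segment endpoints: x in {-12.471, -12.471, -12.471, -12.471, -5.629, 0, 0, 0, 3.377, 9.007, 15.848, 15.848, 22.69, 28.319, 31.697, 37.326, 44.167, 44.167}, y in {-9.15, -5.2, -1.95, 0, 0, 3.25, 7.2, 7.2, 8.4, 15.1, 21.6, 25.5, 32, 39.9, 39.9, 43.85, 47.1, 49.05, 52.3, 56.25}
xmin=-12.471, ymin=-9.15, xmax=44.167, ymax=56.25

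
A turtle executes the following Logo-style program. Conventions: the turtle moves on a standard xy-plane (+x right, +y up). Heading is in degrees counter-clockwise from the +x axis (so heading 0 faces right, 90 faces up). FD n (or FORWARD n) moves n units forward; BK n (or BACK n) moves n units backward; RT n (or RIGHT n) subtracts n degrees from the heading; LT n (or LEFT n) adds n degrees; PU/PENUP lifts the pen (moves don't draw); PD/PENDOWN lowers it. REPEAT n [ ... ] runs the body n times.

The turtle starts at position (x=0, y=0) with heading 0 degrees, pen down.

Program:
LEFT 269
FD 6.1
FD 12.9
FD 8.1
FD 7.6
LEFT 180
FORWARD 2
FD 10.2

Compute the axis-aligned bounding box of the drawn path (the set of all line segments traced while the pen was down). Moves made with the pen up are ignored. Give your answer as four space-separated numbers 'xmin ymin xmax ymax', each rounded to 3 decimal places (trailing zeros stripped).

Executing turtle program step by step:
Start: pos=(0,0), heading=0, pen down
LT 269: heading 0 -> 269
FD 6.1: (0,0) -> (-0.106,-6.099) [heading=269, draw]
FD 12.9: (-0.106,-6.099) -> (-0.332,-18.997) [heading=269, draw]
FD 8.1: (-0.332,-18.997) -> (-0.473,-27.096) [heading=269, draw]
FD 7.6: (-0.473,-27.096) -> (-0.606,-34.695) [heading=269, draw]
LT 180: heading 269 -> 89
FD 2: (-0.606,-34.695) -> (-0.571,-32.695) [heading=89, draw]
FD 10.2: (-0.571,-32.695) -> (-0.393,-22.497) [heading=89, draw]
Final: pos=(-0.393,-22.497), heading=89, 6 segment(s) drawn

Segment endpoints: x in {-0.606, -0.571, -0.473, -0.393, -0.332, -0.106, 0}, y in {-34.695, -32.695, -27.096, -22.497, -18.997, -6.099, 0}
xmin=-0.606, ymin=-34.695, xmax=0, ymax=0

Answer: -0.606 -34.695 0 0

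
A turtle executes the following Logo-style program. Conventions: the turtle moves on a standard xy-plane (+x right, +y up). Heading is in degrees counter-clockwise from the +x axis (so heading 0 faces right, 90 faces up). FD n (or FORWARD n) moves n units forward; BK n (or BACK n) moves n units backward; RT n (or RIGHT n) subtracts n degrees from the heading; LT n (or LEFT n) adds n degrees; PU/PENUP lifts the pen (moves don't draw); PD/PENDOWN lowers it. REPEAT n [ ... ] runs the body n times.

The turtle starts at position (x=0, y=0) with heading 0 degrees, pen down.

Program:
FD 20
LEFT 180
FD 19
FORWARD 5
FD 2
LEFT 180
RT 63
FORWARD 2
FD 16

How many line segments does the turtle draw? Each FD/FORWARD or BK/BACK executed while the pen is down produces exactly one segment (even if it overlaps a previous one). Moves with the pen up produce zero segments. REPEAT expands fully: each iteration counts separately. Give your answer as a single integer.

Answer: 6

Derivation:
Executing turtle program step by step:
Start: pos=(0,0), heading=0, pen down
FD 20: (0,0) -> (20,0) [heading=0, draw]
LT 180: heading 0 -> 180
FD 19: (20,0) -> (1,0) [heading=180, draw]
FD 5: (1,0) -> (-4,0) [heading=180, draw]
FD 2: (-4,0) -> (-6,0) [heading=180, draw]
LT 180: heading 180 -> 0
RT 63: heading 0 -> 297
FD 2: (-6,0) -> (-5.092,-1.782) [heading=297, draw]
FD 16: (-5.092,-1.782) -> (2.172,-16.038) [heading=297, draw]
Final: pos=(2.172,-16.038), heading=297, 6 segment(s) drawn
Segments drawn: 6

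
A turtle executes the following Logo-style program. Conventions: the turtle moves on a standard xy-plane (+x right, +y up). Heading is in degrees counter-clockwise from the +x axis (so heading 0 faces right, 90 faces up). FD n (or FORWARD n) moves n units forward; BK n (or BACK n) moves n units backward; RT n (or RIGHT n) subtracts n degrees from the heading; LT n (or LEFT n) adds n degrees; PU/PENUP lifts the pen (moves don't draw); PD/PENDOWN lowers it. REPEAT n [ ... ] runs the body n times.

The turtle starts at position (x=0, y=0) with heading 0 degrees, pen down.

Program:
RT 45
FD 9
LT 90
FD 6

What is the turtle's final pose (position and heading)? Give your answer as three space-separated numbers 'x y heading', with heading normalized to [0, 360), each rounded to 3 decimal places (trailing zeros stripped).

Answer: 10.607 -2.121 45

Derivation:
Executing turtle program step by step:
Start: pos=(0,0), heading=0, pen down
RT 45: heading 0 -> 315
FD 9: (0,0) -> (6.364,-6.364) [heading=315, draw]
LT 90: heading 315 -> 45
FD 6: (6.364,-6.364) -> (10.607,-2.121) [heading=45, draw]
Final: pos=(10.607,-2.121), heading=45, 2 segment(s) drawn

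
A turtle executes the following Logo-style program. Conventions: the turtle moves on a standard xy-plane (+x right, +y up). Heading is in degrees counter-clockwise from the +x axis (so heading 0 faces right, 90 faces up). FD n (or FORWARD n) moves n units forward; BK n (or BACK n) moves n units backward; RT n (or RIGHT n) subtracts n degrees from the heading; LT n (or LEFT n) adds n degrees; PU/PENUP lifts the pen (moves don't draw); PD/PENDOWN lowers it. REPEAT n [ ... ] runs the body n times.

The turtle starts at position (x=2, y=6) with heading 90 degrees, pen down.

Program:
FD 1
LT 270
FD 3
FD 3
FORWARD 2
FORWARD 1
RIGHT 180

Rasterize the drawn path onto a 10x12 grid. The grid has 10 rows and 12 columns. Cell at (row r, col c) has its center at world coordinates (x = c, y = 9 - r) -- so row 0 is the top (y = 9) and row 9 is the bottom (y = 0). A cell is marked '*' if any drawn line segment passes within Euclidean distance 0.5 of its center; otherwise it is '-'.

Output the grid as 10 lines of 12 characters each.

Answer: ------------
------------
--**********
--*---------
------------
------------
------------
------------
------------
------------

Derivation:
Segment 0: (2,6) -> (2,7)
Segment 1: (2,7) -> (5,7)
Segment 2: (5,7) -> (8,7)
Segment 3: (8,7) -> (10,7)
Segment 4: (10,7) -> (11,7)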